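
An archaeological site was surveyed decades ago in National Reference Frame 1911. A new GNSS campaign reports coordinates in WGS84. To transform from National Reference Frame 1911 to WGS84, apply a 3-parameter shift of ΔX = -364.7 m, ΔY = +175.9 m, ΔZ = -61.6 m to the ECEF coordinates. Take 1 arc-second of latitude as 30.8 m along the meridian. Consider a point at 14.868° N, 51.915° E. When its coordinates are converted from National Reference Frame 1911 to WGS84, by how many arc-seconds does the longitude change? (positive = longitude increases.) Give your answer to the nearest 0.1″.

Δλ = 13.3″

sin φ = 0.256593, cos φ = 0.966520, sin λ = 0.787097, cos λ = 0.616830.
East component: ΔE = −sin λ·ΔX + cos λ·ΔY = −(0.787097)(-364.7) + (0.616830)(175.9) = 395.55 m.
1° of latitude spans 3600 × 30.80 = 110880 m; at latitude φ, 1° of longitude spans that × cos φ = 107167.7 m, so Δλ = 395.55 / 107167.7 × 3600 = 13.288″.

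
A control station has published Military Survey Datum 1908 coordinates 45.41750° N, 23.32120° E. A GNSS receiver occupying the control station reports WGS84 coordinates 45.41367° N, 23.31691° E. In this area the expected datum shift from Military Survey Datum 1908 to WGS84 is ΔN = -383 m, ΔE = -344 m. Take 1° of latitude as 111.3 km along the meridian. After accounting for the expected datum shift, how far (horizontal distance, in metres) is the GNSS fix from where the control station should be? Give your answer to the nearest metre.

44 m

Observed coordinate differences: Δφ = -0.00383°, Δλ = -0.00429°.
Converting to metres (1° lat = 111300 m, cos φ = 0.701936): observed ΔN = -426.3 m, observed ΔE = -335.2 m.
Subtracting the expected shift leaves a residual of -426.3 − (-383) = -43.3 m north and -335.2 − (-344) = 8.8 m east.
Residual distance = √((-43.3)² + 8.8²) = 44.2 m.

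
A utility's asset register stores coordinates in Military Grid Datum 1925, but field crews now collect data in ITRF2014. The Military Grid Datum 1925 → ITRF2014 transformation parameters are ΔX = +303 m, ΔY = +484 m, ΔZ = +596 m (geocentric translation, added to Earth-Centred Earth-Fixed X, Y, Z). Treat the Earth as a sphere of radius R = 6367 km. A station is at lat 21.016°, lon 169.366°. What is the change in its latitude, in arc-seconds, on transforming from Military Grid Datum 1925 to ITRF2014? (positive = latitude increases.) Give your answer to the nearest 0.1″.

sin φ = 0.358629, cos φ = 0.933480, sin λ = 0.184535, cos λ = -0.982826.
North component: ΔN = −sin φ cos λ·ΔX − sin φ sin λ·ΔY + cos φ·ΔZ = −(0.358629)(-0.982826)(303) − (0.358629)(0.184535)(484) + (0.933480)(596) = 631.12 m.
1° of latitude spans πR/180 = 111125 m, so Δφ = 631.12 / 111125 × 3600 = 20.446″.

Δφ = 20.4″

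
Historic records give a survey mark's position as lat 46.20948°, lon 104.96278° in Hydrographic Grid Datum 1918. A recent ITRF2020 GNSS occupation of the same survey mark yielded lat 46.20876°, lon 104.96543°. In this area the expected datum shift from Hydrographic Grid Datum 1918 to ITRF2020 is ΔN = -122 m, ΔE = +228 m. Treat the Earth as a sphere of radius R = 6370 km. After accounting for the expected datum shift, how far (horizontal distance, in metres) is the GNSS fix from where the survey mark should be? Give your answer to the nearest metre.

48 m

Observed coordinate differences: Δφ = -0.00072°, Δλ = +0.00265°.
Converting to metres (1° lat = 111177 m, cos φ = 0.692024): observed ΔN = -80.0 m, observed ΔE = 203.9 m.
Subtracting the expected shift leaves a residual of -80.0 − (-122) = 42.0 m north and 203.9 − (228) = -24.1 m east.
Residual distance = √(42.0² + (-24.1)²) = 48.4 m.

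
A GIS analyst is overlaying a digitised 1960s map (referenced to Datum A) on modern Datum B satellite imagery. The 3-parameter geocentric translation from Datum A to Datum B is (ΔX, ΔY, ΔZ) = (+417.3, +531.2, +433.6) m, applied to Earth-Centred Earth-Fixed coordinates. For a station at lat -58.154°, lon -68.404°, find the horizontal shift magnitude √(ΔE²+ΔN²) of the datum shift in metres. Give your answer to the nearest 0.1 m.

At φ = -58.154°, λ = -68.404°: sin φ = -0.849469, cos φ = 0.527638, sin λ = -0.929802, cos λ = 0.368060.
ΔE = −sin λ·ΔX + cos λ·ΔY = −(-0.929802)·(417.3) + (0.368060)·(531.2) = 583.52 m.
ΔN = −sin φ cos λ·ΔX − sin φ sin λ·ΔY + cos φ·ΔZ = −(-0.849469)(0.368060)(417.3) − (-0.849469)(-0.929802)(531.2) + (0.527638)(433.6) = -60.31 m.
Horizontal magnitude = √(ΔE² + ΔN²) = √(583.52² + (-60.31)²) = 586.63 m.

586.6 m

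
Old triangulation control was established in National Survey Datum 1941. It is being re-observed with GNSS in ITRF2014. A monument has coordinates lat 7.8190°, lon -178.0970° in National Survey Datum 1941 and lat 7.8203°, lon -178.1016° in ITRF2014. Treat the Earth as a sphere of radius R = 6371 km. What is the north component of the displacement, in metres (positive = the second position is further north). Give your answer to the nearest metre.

ΔN = 145 m

Δφ = 7.8203° − 7.8190° = +0.0013°; Δλ = -178.1016° − -178.0970° = -0.0046°.
1° along a meridian = πR/180 = 111195 m.
ΔN = Δφ × 111195 = 144.6 m; ΔE = Δλ × 111195 × cos(7.8190°) = -0.0046 × 111195 × 0.990703 = -506.7 m.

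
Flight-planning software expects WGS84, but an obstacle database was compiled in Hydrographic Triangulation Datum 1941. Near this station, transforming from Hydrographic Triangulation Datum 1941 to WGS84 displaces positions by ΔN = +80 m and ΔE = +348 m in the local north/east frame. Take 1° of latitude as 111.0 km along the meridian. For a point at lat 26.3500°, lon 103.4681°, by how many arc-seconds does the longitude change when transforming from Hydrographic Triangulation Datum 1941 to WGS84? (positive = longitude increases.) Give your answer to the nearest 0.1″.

At latitude 26.3500°, cos φ = 0.896099.
1° of longitude at this latitude = 111.0 × cos φ = 99.47 km, so Δλ = 348.0 / 99467.0 = 0.0034986° = 12.595″.

Δλ = 12.6″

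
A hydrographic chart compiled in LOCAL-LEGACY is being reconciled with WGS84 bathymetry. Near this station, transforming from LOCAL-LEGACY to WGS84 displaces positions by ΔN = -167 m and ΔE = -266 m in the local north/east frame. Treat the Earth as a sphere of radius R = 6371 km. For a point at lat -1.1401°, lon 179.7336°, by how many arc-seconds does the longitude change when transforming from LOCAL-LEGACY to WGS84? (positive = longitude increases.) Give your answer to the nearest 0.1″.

Δλ = -8.6″

At latitude -1.1401°, cos φ = 0.999802.
One radian of longitude at latitude φ spans R cos φ, so Δλ = ΔE / (R cos φ) = -266.0 / (6371000 × 0.999802) = -4.1760e-05 rad = -8.614″.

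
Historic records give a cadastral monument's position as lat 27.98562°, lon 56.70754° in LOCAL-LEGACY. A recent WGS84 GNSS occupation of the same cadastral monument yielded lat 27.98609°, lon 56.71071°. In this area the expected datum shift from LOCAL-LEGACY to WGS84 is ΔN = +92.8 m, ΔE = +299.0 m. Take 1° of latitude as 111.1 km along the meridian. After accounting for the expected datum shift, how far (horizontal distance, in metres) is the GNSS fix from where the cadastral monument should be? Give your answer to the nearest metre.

42 m

Observed coordinate differences: Δφ = +0.00047°, Δλ = +0.00317°.
Converting to metres (1° lat = 111100 m, cos φ = 0.883065): observed ΔN = 52.2 m, observed ΔE = 311.0 m.
Subtracting the expected shift leaves a residual of 52.2 − (92.8) = -40.6 m north and 311.0 − (299.0) = 12.0 m east.
Residual distance = √((-40.6)² + 12.0²) = 42.3 m.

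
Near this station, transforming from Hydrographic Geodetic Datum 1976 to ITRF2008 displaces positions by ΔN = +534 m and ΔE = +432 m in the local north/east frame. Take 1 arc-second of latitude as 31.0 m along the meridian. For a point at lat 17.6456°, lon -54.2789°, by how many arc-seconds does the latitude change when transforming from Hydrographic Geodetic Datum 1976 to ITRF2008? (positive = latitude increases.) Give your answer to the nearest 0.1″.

Δφ = 17.2″

1″ of latitude = 31.00 m, so Δφ = 534.0 / 31.00 = 17.226″.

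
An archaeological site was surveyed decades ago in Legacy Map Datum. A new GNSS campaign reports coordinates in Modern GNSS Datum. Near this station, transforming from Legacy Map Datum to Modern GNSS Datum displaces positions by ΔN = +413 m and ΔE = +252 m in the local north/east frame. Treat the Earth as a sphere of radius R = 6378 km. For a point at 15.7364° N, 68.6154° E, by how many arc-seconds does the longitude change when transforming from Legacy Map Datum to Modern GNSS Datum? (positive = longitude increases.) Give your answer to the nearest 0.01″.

Δλ = 8.47″

At latitude 15.7364°, cos φ = 0.962520.
One radian of longitude at latitude φ spans R cos φ, so Δλ = ΔE / (R cos φ) = 252.0 / (6378000 × 0.962520) = 4.1049e-05 rad = 8.467″.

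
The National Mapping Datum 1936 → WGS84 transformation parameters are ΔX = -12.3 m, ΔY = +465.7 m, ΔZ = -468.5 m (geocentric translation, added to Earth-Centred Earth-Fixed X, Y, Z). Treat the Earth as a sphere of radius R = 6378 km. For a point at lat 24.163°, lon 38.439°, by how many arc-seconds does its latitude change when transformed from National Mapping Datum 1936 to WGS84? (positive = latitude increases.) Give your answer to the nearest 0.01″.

sin φ = 0.409334, cos φ = 0.912385, sin λ = 0.621681, cos λ = 0.783270.
North component: ΔN = −sin φ cos λ·ΔX − sin φ sin λ·ΔY + cos φ·ΔZ = −(0.409334)(0.783270)(-12.3) − (0.409334)(0.621681)(465.7) + (0.912385)(-468.5) = -542.02 m.
1° of latitude spans πR/180 = 111317 m, so Δφ = -542.02 / 111317 × 3600 = -17.529″.

Δφ = -17.53″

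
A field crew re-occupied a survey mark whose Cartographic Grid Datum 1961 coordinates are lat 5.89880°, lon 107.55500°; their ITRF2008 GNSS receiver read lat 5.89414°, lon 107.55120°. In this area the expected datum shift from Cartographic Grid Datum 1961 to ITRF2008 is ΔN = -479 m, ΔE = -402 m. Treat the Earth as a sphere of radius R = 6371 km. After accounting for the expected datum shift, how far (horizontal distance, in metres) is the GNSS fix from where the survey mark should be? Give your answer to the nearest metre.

43 m

Observed coordinate differences: Δφ = -0.00466°, Δλ = -0.00380°.
Converting to metres (1° lat = 111195 m, cos φ = 0.994705): observed ΔN = -518.2 m, observed ΔE = -420.3 m.
Subtracting the expected shift leaves a residual of -518.2 − (-479) = -39.2 m north and -420.3 − (-402) = -18.3 m east.
Residual distance = √((-39.2)² + (-18.3)²) = 43.2 m.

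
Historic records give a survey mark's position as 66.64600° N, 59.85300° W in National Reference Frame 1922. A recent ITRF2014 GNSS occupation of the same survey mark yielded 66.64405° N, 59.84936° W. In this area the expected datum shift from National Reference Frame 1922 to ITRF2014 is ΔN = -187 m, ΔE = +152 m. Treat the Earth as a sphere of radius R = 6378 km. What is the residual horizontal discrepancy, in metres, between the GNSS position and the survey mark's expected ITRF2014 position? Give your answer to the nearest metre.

31 m

Observed coordinate differences: Δφ = -0.00195°, Δλ = +0.00364°.
Converting to metres (1° lat = 111317 m, cos φ = 0.396411): observed ΔN = -217.1 m, observed ΔE = 160.6 m.
Subtracting the expected shift leaves a residual of -217.1 − (-187) = -30.1 m north and 160.6 − (152) = 8.6 m east.
Residual distance = √((-30.1)² + 8.6²) = 31.3 m.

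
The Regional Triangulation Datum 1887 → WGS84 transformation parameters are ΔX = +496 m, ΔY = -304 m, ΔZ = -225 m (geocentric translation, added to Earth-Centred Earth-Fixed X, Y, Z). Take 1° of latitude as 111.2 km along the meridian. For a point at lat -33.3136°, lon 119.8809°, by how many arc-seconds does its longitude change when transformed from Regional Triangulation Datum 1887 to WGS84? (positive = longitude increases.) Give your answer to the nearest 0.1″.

Δλ = -10.8″

sin φ = -0.549221, cos φ = 0.835677, sin λ = 0.867063, cos λ = -0.498199.
East component: ΔE = −sin λ·ΔX + cos λ·ΔY = −(0.867063)(496) + (-0.498199)(-304) = -278.61 m.
1° of latitude spans 111200 m; at latitude φ, 1° of longitude spans that × cos φ = 92927.3 m, so Δλ = -278.61 / 92927.3 × 3600 = -10.793″.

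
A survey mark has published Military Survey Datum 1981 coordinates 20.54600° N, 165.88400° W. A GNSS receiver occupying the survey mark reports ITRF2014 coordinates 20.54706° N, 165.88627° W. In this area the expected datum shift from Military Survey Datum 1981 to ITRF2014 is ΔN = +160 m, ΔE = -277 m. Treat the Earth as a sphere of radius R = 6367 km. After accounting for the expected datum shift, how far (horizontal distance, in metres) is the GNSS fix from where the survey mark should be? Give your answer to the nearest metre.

Observed coordinate differences: Δφ = +0.00106°, Δλ = -0.00227°.
Converting to metres (1° lat = 111125 m, cos φ = 0.936391): observed ΔN = 117.8 m, observed ΔE = -236.2 m.
Subtracting the expected shift leaves a residual of 117.8 − (160) = -42.2 m north and -236.2 − (-277) = 40.8 m east.
Residual distance = √((-42.2)² + 40.8²) = 58.7 m.

59 m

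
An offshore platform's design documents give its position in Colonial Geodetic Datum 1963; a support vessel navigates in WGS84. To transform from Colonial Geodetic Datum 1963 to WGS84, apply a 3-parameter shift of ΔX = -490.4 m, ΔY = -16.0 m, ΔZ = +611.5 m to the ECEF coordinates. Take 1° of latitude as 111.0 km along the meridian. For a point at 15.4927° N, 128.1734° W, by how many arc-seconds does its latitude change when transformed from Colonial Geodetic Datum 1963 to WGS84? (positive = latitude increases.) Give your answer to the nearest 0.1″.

sin φ = 0.267116, cos φ = 0.963664, sin λ = -0.786144, cos λ = -0.618043.
North component: ΔN = −sin φ cos λ·ΔX − sin φ sin λ·ΔY + cos φ·ΔZ = −(0.267116)(-0.618043)(-490.4) − (0.267116)(-0.786144)(-16.0) + (0.963664)(611.5) = 504.96 m.
1° of latitude spans 111000 m, so Δφ = 504.96 / 111000 × 3600 = 16.377″.

Δφ = 16.4″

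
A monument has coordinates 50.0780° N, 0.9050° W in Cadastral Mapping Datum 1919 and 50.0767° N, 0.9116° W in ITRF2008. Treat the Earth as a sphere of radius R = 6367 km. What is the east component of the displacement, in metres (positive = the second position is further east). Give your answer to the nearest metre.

Δφ = 50.0767° − 50.0780° = -0.0013°; Δλ = -0.9116° − -0.9050° = -0.0066°.
1° along a meridian = πR/180 = 111125 m.
ΔN = Δφ × 111125 = -144.5 m; ΔE = Δλ × 111125 × cos(50.0780°) = -0.0066 × 111125 × 0.641744 = -470.7 m.

ΔE = -471 m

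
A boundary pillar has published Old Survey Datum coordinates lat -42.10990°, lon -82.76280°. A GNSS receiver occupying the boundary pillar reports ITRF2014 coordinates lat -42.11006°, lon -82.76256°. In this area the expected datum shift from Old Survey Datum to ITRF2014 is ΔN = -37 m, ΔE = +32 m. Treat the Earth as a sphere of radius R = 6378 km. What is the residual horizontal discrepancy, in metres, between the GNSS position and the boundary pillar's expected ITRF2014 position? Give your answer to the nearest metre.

Observed coordinate differences: Δφ = -0.00016°, Δλ = +0.00024°.
Converting to metres (1° lat = 111317 m, cos φ = 0.741860): observed ΔN = -17.8 m, observed ΔE = 19.8 m.
Subtracting the expected shift leaves a residual of -17.8 − (-37) = 19.2 m north and 19.8 − (32) = -12.2 m east.
Residual distance = √(19.2² + (-12.2)²) = 22.7 m.

23 m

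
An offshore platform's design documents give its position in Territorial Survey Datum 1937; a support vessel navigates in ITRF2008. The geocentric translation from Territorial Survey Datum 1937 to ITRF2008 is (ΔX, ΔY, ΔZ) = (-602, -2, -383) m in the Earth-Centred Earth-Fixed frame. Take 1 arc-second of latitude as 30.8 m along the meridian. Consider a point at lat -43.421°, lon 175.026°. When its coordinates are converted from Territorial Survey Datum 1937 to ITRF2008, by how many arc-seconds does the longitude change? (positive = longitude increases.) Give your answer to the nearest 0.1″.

sin φ = -0.687354, cos φ = 0.726323, sin λ = 0.086704, cos λ = -0.996234.
East component: ΔE = −sin λ·ΔX + cos λ·ΔY = −(0.086704)(-602) + (-0.996234)(-2) = 54.19 m.
1° of latitude spans 3600 × 30.80 = 110880 m; at latitude φ, 1° of longitude spans that × cos φ = 80534.7 m, so Δλ = 54.19 / 80534.7 × 3600 = 2.422″.

Δλ = 2.4″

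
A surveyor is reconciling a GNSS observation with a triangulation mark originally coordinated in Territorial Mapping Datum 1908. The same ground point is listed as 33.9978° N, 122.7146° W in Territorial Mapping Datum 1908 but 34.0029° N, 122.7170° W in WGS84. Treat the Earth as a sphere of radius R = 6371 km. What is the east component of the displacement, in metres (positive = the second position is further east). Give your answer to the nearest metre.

Δφ = 34.0029° − 33.9978° = +0.0051°; Δλ = -122.7170° − -122.7146° = -0.0024°.
1° along a meridian = πR/180 = 111195 m.
ΔN = Δφ × 111195 = 567.1 m; ΔE = Δλ × 111195 × cos(33.9978°) = -0.0024 × 111195 × 0.829059 = -221.2 m.

ΔE = -221 m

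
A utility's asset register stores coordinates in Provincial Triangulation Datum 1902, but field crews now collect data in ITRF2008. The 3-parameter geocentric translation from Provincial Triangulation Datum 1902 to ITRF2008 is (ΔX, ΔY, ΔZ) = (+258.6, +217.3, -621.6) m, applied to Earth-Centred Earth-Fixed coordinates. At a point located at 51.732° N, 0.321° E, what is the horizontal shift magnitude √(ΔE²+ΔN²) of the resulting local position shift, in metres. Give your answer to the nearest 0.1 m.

627.3 m

The local east axis at (φ, λ) is (−sin λ, cos λ, 0), so ΔE = −sin(0.321°)·258.6 + cos(0.321°)·217.3 = 215.85 m.
The local north axis is (−sin φ cos λ, −sin φ sin λ, cos φ), giving ΔN = -203.029 − 0.956 − 384.982 = -588.97 m.
Horizontal magnitude = √(ΔE² + ΔN²) = √(215.85² + (-588.97)²) = 627.27 m.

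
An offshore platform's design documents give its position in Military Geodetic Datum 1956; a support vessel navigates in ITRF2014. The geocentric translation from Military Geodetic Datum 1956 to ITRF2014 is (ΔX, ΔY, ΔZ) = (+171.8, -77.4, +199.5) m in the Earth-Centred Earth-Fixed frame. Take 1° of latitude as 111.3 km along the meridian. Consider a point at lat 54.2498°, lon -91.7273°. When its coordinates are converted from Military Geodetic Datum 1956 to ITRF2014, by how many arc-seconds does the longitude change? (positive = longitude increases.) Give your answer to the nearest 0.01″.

sin φ = 0.811572, cos φ = 0.584252, sin λ = -0.999546, cos λ = -0.030143.
East component: ΔE = −sin λ·ΔX + cos λ·ΔY = −(-0.999546)(171.8) + (-0.030143)(-77.4) = 174.05 m.
1° of latitude spans 111300 m; at latitude φ, 1° of longitude spans that × cos φ = 65027.3 m, so Δλ = 174.05 / 65027.3 × 3600 = 9.636″.

Δλ = 9.64″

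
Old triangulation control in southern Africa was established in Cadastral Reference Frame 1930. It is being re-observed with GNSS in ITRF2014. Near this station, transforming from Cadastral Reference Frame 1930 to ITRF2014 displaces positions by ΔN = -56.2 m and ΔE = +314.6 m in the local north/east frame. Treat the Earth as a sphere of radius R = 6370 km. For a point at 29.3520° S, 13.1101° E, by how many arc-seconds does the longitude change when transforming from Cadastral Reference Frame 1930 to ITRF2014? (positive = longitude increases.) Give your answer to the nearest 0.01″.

Δλ = 11.69″

At latitude -29.3520°, cos φ = 0.871625.
One radian of longitude at latitude φ spans R cos φ, so Δλ = ΔE / (R cos φ) = 314.6 / (6370000 × 0.871625) = 5.6662e-05 rad = 11.687″.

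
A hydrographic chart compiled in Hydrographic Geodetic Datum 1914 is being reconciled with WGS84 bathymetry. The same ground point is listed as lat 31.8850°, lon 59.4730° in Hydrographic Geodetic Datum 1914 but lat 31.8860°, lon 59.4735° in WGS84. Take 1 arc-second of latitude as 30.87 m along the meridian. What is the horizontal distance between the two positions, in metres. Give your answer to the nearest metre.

Δφ = 31.8860° − 31.8850° = +0.0010°; Δλ = 59.4735° − 59.4730° = +0.0005°.
1° of latitude = 3600 × 30.87 = 111132 m.
ΔN = Δφ × 111132 = 111.1 m; ΔE = Δλ × 111132 × cos(31.8850°) = +0.0005 × 111132 × 0.849110 = 47.2 m.
Distance = √(ΔE² + ΔN²) = √(47.2² + 111.1²) = 120.7 m.

121 m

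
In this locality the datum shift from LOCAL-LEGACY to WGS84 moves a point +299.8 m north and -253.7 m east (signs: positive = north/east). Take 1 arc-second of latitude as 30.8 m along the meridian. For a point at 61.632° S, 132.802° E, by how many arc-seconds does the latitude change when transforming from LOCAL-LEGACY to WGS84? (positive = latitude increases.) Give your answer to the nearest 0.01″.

Δφ = 9.73″

1″ of latitude = 30.80 m, so Δφ = 299.8 / 30.80 = 9.734″.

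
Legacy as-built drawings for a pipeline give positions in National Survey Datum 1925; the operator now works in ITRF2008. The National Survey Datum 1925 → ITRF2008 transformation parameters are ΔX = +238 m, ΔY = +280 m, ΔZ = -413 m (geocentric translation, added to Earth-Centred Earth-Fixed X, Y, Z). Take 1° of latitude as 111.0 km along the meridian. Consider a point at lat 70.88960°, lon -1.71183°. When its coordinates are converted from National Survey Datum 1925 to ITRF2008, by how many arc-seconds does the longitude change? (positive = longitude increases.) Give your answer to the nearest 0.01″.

Δλ = 28.43″

sin φ = 0.944890, cos φ = 0.327389, sin λ = -0.029873, cos λ = 0.999554.
East component: ΔE = −sin λ·ΔX + cos λ·ΔY = −(-0.029873)(238) + (0.999554)(280) = 286.98 m.
1° of latitude spans 111000 m; at latitude φ, 1° of longitude spans that × cos φ = 36340.2 m, so Δλ = 286.98 / 36340.2 × 3600 = 28.430″.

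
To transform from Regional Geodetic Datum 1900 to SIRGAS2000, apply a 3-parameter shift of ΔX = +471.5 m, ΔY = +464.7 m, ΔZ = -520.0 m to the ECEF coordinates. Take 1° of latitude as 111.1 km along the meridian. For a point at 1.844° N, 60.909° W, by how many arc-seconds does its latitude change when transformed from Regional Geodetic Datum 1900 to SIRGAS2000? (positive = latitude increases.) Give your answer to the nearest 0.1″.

Δφ = -16.7″

sin φ = 0.032178, cos φ = 0.999482, sin λ = -0.873849, cos λ = 0.486198.
North component: ΔN = −sin φ cos λ·ΔX − sin φ sin λ·ΔY + cos φ·ΔZ = −(0.032178)(0.486198)(471.5) − (0.032178)(-0.873849)(464.7) + (0.999482)(-520.0) = -514.04 m.
1° of latitude spans 111100 m, so Δφ = -514.04 / 111100 × 3600 = -16.657″.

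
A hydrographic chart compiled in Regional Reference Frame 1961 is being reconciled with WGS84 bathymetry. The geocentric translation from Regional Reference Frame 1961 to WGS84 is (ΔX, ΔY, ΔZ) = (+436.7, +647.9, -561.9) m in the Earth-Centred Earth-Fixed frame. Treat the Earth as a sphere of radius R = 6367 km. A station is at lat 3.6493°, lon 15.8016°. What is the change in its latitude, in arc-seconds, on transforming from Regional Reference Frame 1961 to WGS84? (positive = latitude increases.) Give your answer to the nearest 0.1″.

Δφ = -19.4″

sin φ = 0.063649, cos φ = 0.997972, sin λ = 0.272307, cos λ = 0.962210.
North component: ΔN = −sin φ cos λ·ΔX − sin φ sin λ·ΔY + cos φ·ΔZ = −(0.063649)(0.962210)(436.7) − (0.063649)(0.272307)(647.9) + (0.997972)(-561.9) = -598.74 m.
1° of latitude spans πR/180 = 111125 m, so Δφ = -598.74 / 111125 × 3600 = -19.397″.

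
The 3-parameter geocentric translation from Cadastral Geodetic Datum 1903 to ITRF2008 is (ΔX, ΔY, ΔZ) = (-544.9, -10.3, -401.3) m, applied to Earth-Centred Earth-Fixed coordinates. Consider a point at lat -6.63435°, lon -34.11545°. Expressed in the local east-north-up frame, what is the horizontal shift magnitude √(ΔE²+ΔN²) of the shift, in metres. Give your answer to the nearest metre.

549 m

The local east axis at (φ, λ) is (−sin λ, cos λ, 0), so ΔE = −sin(-34.11545°)·(-544.9) + cos(-34.11545°)·(-10.3) = -314.14 m.
The local north axis is (−sin φ cos λ, −sin φ sin λ, cos φ), giving ΔN = -52.120 + 0.667 − 398.613 = -450.07 m.
Horizontal magnitude = √(ΔE² + ΔN²) = √((-314.14)² + (-450.07)²) = 548.86 m.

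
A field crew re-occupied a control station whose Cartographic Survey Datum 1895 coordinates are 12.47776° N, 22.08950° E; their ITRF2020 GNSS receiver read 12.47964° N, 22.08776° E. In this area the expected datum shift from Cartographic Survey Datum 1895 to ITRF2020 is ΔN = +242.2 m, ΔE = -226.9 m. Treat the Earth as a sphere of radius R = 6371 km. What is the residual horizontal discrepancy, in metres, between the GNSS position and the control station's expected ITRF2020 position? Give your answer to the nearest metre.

50 m

Observed coordinate differences: Δφ = +0.00188°, Δλ = -0.00174°.
Converting to metres (1° lat = 111195 m, cos φ = 0.976380): observed ΔN = 209.0 m, observed ΔE = -188.9 m.
Subtracting the expected shift leaves a residual of 209.0 − (242.2) = -33.2 m north and -188.9 − (-226.9) = 38.0 m east.
Residual distance = √((-33.2)² + 38.0²) = 50.4 m.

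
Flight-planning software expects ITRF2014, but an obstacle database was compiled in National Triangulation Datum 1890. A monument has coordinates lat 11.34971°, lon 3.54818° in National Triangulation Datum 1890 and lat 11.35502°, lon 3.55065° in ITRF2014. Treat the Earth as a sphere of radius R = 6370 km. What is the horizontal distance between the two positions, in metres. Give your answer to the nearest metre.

Δφ = 11.35502° − 11.34971° = +0.00531°; Δλ = 3.55065° − 3.54818° = +0.00247°.
1° along a meridian = πR/180 = 111177 m.
ΔN = Δφ × 111177 = 590.4 m; ΔE = Δλ × 111177 × cos(11.34971°) = +0.00247 × 111177 × 0.980444 = 269.2 m.
Distance = √(ΔE² + ΔN²) = √(269.2² + 590.4²) = 648.8 m.

649 m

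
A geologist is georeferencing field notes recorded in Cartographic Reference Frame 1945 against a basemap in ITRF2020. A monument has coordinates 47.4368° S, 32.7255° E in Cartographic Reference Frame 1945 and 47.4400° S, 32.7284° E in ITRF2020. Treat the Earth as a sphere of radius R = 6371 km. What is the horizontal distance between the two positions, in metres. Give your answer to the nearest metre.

417 m

Δφ = -47.4400° − -47.4368° = -0.0032°; Δλ = 32.7284° − 32.7255° = +0.0029°.
1° along a meridian = πR/180 = 111195 m.
ΔN = Δφ × 111195 = -355.8 m; ΔE = Δλ × 111195 × cos(-47.4368°) = +0.0029 × 111195 × 0.676403 = 218.1 m.
Distance = √(ΔE² + ΔN²) = √(218.1² + (-355.8)²) = 417.4 m.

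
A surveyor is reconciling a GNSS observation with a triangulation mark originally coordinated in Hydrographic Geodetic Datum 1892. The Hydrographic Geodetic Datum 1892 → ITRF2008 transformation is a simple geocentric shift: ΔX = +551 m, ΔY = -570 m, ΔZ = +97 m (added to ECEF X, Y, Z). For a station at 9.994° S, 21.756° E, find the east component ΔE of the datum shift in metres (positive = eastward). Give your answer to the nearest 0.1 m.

ΔE = -733.6 m

The local east axis at (φ, λ) is (−sin λ, cos λ, 0), so ΔE = −sin(21.756°)·551 + cos(21.756°)·(-570) = -733.63 m.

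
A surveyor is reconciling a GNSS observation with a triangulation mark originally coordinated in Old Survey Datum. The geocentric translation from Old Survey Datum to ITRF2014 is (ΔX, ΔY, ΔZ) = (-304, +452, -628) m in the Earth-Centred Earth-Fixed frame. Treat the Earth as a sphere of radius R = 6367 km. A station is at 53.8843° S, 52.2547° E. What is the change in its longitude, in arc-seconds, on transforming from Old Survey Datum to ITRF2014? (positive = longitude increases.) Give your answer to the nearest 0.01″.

Δλ = 28.42″

sin φ = -0.807828, cos φ = 0.589418, sin λ = 0.790740, cos λ = 0.612152.
East component: ΔE = −sin λ·ΔX + cos λ·ΔY = −(0.790740)(-304) + (0.612152)(452) = 517.08 m.
1° of latitude spans πR/180 = 111125 m; at latitude φ, 1° of longitude spans that × cos φ = 65499.1 m, so Δλ = 517.08 / 65499.1 × 3600 = 28.420″.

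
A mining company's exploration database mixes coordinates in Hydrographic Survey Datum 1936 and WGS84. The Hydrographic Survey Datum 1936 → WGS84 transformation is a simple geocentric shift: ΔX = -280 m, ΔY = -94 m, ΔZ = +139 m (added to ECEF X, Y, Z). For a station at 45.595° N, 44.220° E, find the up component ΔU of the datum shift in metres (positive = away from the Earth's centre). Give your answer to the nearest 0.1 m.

At φ = 45.595°, λ = 44.220°: sin φ = 0.714412, cos φ = 0.699726, sin λ = 0.697415, cos λ = 0.716667.
ΔU = cos φ cos λ·ΔX + cos φ sin λ·ΔY + sin φ·ΔZ = (0.699726)(0.716667)(-280) + (0.699726)(0.697415)(-94) + (0.714412)(139) = -86.98 m.

ΔU = -87.0 m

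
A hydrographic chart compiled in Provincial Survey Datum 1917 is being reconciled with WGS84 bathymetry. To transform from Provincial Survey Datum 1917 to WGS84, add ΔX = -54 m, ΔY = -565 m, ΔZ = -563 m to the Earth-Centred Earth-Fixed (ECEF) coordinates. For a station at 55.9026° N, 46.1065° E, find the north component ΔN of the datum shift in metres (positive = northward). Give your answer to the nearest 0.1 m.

ΔN = 52.5 m

At φ = 55.9026°, λ = 46.1065°: sin φ = 0.828086, cos φ = 0.560601, sin λ = 0.720630, cos λ = 0.693320.
ΔN = −sin φ cos λ·ΔX − sin φ sin λ·ΔY + cos φ·ΔZ = −(0.828086)(0.693320)(-54) − (0.828086)(0.720630)(-565) + (0.560601)(-563) = 52.54 m.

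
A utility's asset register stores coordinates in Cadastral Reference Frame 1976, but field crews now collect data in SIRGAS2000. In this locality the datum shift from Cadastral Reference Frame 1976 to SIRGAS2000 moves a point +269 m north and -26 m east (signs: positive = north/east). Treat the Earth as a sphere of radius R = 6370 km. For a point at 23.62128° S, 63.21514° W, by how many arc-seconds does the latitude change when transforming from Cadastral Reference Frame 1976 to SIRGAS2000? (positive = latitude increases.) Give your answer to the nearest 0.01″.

On a sphere of radius R, 1 rad of latitude = R, so Δφ = ΔN / R = 269.0 / 6370000 = 4.2229e-05 rad = 8.710″.

Δφ = 8.71″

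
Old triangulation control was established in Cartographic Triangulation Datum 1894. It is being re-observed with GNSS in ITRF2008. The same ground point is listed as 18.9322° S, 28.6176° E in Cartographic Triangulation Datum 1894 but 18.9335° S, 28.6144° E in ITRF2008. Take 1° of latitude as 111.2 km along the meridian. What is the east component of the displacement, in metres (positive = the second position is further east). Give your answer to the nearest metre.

ΔE = -337 m

Δφ = -18.9335° − -18.9322° = -0.0013°; Δλ = 28.6144° − 28.6176° = -0.0032°.
ΔN = Δφ × 111200 = -144.6 m; ΔE = Δλ × 111200 × cos(-18.9322°) = -0.0032 × 111200 × 0.945903 = -336.6 m.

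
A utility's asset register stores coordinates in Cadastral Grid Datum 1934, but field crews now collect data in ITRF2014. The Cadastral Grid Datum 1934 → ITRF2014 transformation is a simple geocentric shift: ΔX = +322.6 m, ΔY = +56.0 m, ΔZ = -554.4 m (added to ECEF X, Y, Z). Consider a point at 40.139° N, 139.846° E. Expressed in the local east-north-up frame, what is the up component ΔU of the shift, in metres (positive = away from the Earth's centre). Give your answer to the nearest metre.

ΔU = -518 m

At φ = 40.139°, λ = 139.846°: sin φ = 0.644644, cos φ = 0.764483, sin λ = 0.644844, cos λ = -0.764314.
ΔU = cos φ cos λ·ΔX + cos φ sin λ·ΔY + sin φ·ΔZ = (0.764483)(-0.764314)(322.6) + (0.764483)(0.644844)(56.0) + (0.644644)(-554.4) = -518.28 m.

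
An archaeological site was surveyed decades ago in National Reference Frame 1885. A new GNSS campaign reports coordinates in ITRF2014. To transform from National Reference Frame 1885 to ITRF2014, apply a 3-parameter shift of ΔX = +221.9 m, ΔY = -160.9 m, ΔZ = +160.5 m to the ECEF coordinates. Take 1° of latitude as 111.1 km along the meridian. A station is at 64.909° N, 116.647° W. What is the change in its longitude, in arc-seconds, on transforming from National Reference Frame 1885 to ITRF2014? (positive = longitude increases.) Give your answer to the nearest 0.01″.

sin φ = 0.905635, cos φ = 0.424057, sin λ = -0.893787, cos λ = -0.448492.
East component: ΔE = −sin λ·ΔX + cos λ·ΔY = −(-0.893787)(221.9) + (-0.448492)(-160.9) = 270.49 m.
1° of latitude spans 111100 m; at latitude φ, 1° of longitude spans that × cos φ = 47112.8 m, so Δλ = 270.49 / 47112.8 × 3600 = 20.669″.

Δλ = 20.67″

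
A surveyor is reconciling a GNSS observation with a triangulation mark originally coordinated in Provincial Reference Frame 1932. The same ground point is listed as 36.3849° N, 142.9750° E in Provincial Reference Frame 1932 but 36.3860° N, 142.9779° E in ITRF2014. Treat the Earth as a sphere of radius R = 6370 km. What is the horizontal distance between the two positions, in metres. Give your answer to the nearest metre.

Δφ = 36.3860° − 36.3849° = +0.0011°; Δλ = 142.9779° − 142.9750° = +0.0029°.
1° along a meridian = πR/180 = 111177 m.
ΔN = Δφ × 111177 = 122.3 m; ΔE = Δλ × 111177 × cos(36.3849°) = +0.0029 × 111177 × 0.805050 = 259.6 m.
Distance = √(ΔE² + ΔN²) = √(259.6² + 122.3²) = 286.9 m.

287 m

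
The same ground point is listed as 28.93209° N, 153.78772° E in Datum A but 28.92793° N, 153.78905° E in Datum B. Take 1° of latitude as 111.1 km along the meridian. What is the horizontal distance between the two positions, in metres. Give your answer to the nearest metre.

Δφ = 28.92793° − 28.93209° = -0.00416°; Δλ = 153.78905° − 153.78772° = +0.00133°.
ΔN = Δφ × 111100 = -462.2 m; ΔE = Δλ × 111100 × cos(28.93209°) = +0.00133 × 111100 × 0.875194 = 129.3 m.
Distance = √(ΔE² + ΔN²) = √(129.3² + (-462.2)²) = 479.9 m.

480 m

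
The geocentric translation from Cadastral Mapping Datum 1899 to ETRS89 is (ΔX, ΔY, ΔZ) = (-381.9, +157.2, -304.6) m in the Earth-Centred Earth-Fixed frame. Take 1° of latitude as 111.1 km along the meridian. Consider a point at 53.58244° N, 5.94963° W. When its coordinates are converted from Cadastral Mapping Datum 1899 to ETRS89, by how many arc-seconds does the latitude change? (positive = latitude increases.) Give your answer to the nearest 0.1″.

sin φ = 0.804712, cos φ = 0.593666, sin λ = -0.103654, cos λ = 0.994613.
North component: ΔN = −sin φ cos λ·ΔX − sin φ sin λ·ΔY + cos φ·ΔZ = −(0.804712)(0.994613)(-381.9) − (0.804712)(-0.103654)(157.2) + (0.593666)(-304.6) = 137.95 m.
1° of latitude spans 111100 m, so Δφ = 137.95 / 111100 × 3600 = 4.470″.

Δφ = 4.5″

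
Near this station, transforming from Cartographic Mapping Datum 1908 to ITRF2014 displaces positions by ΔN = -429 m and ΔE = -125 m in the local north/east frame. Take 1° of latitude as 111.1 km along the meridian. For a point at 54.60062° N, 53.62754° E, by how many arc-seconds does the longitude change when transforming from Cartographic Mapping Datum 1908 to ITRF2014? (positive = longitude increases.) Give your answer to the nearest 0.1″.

At latitude 54.60062°, cos φ = 0.579272.
1° of longitude at this latitude = 111.1 × cos φ = 64.36 km, so Δλ = -125.0 / 64357.2 = -0.0019423° = -6.992″.

Δλ = -7.0″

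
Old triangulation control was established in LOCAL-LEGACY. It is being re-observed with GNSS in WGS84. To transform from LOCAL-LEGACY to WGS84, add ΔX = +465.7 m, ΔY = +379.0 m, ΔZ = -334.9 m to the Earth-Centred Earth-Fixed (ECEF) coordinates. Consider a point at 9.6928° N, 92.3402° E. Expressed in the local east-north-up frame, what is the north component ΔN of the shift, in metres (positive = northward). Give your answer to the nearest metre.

The local north axis is (−sin φ cos λ, −sin φ sin λ, cos φ), giving ΔN = 3.202 − 63.757 − 330.119 = -390.67 m.

ΔN = -391 m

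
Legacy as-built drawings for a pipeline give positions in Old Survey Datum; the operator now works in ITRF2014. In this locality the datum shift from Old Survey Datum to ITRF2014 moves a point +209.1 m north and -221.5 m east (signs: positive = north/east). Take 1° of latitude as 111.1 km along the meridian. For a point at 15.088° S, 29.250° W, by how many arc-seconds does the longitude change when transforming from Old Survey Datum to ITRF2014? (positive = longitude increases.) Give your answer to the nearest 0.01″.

At latitude -15.088°, cos φ = 0.965527.
1° of longitude at this latitude = 111.1 × cos φ = 107.27 km, so Δλ = -221.5 / 107270.1 = -0.0020649° = -7.434″.

Δλ = -7.43″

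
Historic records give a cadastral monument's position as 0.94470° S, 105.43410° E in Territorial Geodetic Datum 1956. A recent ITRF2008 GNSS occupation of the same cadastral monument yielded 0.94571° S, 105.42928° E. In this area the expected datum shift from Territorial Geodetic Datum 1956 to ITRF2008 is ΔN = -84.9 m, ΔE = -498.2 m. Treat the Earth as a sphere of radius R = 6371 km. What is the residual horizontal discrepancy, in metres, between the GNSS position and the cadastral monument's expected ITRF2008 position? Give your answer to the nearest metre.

47 m

Observed coordinate differences: Δφ = -0.00101°, Δλ = -0.00482°.
Converting to metres (1° lat = 111195 m, cos φ = 0.999864): observed ΔN = -112.3 m, observed ΔE = -535.9 m.
Subtracting the expected shift leaves a residual of -112.3 − (-84.9) = -27.4 m north and -535.9 − (-498.2) = -37.7 m east.
Residual distance = √((-27.4)² + (-37.7)²) = 46.6 m.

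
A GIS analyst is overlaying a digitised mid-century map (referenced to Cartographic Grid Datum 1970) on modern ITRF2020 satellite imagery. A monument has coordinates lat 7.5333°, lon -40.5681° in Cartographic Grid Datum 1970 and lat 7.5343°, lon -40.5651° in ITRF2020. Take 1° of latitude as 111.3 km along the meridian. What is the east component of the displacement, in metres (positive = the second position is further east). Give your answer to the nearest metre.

ΔE = 331 m

Δφ = 7.5343° − 7.5333° = +0.0010°; Δλ = -40.5651° − -40.5681° = +0.0030°.
ΔN = Δφ × 111300 = 111.3 m; ΔE = Δλ × 111300 × cos(7.5333°) = +0.0030 × 111300 × 0.991369 = 331.0 m.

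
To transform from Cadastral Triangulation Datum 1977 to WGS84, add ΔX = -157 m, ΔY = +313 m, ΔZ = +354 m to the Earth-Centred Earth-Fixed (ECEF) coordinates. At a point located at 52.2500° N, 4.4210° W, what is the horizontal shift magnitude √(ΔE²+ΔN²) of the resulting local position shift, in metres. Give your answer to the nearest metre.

The local east axis at (φ, λ) is (−sin λ, cos λ, 0), so ΔE = −sin(-4.4210°)·(-157) + cos(-4.4210°)·313 = 299.97 m.
The local north axis is (−sin φ cos λ, −sin φ sin λ, cos φ), giving ΔN = 123.769 + 19.077 + 216.725 = 359.57 m.
Horizontal magnitude = √(ΔE² + ΔN²) = √(299.97² + 359.57²) = 468.26 m.

468 m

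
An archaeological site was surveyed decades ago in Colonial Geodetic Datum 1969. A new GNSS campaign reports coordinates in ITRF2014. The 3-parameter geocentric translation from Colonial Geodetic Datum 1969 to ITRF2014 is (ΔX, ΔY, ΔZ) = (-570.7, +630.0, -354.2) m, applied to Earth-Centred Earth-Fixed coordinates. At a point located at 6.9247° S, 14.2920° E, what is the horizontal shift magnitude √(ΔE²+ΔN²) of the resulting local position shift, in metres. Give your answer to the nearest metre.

851 m

At φ = -6.9247°, λ = 14.2920°: sin φ = -0.120565, cos φ = 0.992705, sin λ = 0.246864, cos λ = 0.969050.
ΔE = −sin λ·ΔX + cos λ·ΔY = −(0.246864)·(-570.7) + (0.969050)·(630.0) = 751.39 m.
ΔN = −sin φ cos λ·ΔX − sin φ sin λ·ΔY + cos φ·ΔZ = −(-0.120565)(0.969050)(-570.7) − (-0.120565)(0.246864)(630.0) + (0.992705)(-354.2) = -399.54 m.
Horizontal magnitude = √(ΔE² + ΔN²) = √(751.39² + (-399.54)²) = 851.01 m.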